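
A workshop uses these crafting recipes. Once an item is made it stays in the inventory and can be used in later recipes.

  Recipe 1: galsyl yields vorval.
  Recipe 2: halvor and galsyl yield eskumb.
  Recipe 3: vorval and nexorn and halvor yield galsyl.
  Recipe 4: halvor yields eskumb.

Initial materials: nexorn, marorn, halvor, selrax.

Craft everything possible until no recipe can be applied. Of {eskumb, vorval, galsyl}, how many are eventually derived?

1

Using Recipe 4, halvor makes eskumb.
eskumb: reached.
vorval would need galsyl (Recipe 1), but galsyl is never obtained.
galsyl would need vorval, nexorn, and halvor (Recipe 3), but vorval is never obtained.
Reached: eskumb — 1 of the 3.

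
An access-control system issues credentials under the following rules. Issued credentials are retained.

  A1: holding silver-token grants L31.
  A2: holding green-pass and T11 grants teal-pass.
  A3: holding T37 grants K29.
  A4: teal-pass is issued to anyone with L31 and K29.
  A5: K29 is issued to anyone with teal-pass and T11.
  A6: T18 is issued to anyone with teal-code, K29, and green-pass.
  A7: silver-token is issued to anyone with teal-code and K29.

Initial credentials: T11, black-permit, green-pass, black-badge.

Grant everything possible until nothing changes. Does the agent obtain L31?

L31 would need silver-token (A1), but silver-token is never granted.

No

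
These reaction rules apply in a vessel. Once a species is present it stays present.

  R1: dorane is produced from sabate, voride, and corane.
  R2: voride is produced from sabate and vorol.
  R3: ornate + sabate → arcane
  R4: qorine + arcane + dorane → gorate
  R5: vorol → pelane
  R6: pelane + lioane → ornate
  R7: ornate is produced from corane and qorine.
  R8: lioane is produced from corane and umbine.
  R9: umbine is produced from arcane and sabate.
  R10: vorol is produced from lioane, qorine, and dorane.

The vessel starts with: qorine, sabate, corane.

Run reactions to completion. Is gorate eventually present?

No

gorate would need qorine, arcane, and dorane (R4), but dorane never forms.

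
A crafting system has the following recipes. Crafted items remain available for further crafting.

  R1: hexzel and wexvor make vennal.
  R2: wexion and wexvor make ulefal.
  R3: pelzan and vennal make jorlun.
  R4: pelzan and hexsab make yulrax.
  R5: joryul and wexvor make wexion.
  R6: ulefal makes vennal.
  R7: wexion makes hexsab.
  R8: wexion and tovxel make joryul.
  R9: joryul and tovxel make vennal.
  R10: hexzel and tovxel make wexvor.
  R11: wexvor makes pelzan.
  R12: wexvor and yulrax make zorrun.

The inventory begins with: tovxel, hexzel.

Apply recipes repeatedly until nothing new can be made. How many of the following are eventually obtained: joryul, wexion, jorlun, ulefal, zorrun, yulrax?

Using R10, hexzel and tovxel make wexvor.
Using R11, wexvor makes pelzan.
hexzel and wexvor → vennal (R1).
Using R3, pelzan and vennal make jorlun.
joryul would need wexion and tovxel (R8), but wexion is never obtained.
wexion would need joryul and wexvor (R5), but joryul is never obtained.
jorlun: reached.
ulefal would need wexion and wexvor (R2), but wexion is never obtained.
zorrun would need wexvor and yulrax (R12), but yulrax is never obtained.
yulrax would need pelzan and hexsab (R4), but hexsab is never obtained.
Reached: jorlun — 1 of the 6.

1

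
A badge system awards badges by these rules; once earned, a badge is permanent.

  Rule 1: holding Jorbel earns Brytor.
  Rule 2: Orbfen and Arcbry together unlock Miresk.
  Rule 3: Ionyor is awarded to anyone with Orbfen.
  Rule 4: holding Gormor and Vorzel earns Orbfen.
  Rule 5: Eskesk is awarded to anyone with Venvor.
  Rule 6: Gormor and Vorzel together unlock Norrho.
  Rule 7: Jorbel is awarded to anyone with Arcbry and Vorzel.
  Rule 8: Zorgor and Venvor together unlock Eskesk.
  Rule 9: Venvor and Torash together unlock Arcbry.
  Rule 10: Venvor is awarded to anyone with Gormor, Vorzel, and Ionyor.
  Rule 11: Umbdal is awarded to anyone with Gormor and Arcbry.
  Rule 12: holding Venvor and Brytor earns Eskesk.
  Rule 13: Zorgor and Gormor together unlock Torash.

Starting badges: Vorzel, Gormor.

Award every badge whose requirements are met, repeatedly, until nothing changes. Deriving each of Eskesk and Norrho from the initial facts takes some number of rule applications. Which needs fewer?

Norrho: With Gormor and Vorzel, Norrho is earned (Rule 6). [1 rule application]
Eskesk: With Gormor and Vorzel, Orbfen is earned (Rule 4). With Orbfen, Ionyor is earned (Rule 3). With Gormor, Vorzel, and Ionyor, Venvor is earned (Rule 10). With Venvor, Eskesk is earned (Rule 5). [4 rule applications]
Norrho needs fewer.

Norrho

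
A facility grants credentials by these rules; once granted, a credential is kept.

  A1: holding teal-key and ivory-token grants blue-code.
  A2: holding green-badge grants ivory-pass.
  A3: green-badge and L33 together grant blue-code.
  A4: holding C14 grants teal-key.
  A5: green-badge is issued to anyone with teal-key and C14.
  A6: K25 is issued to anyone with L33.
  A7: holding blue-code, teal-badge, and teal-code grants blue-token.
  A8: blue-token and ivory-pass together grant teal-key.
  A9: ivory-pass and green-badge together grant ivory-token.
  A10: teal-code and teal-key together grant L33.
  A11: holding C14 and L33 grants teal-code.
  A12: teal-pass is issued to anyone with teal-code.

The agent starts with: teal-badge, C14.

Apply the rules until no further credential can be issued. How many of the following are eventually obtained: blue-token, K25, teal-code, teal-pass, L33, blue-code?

Holding C14 grants teal-key (A4).
Holding teal-key and C14 grants green-badge (A5).
Holding green-badge grants ivory-pass (A2).
Holding ivory-pass and green-badge grants ivory-token (A9).
Holding teal-key and ivory-token grants blue-code (A1).
blue-token would need blue-code, teal-badge, and teal-code (A7), but teal-code is never granted.
K25 would need L33 (A6), but L33 is never granted.
teal-code would need C14 and L33 (A11), but L33 is never granted.
teal-pass would need teal-code (A12), but teal-code is never granted.
L33 would need teal-code and teal-key (A10), but teal-code is never granted.
blue-code: reached.
Reached: blue-code — 1 of the 6.

1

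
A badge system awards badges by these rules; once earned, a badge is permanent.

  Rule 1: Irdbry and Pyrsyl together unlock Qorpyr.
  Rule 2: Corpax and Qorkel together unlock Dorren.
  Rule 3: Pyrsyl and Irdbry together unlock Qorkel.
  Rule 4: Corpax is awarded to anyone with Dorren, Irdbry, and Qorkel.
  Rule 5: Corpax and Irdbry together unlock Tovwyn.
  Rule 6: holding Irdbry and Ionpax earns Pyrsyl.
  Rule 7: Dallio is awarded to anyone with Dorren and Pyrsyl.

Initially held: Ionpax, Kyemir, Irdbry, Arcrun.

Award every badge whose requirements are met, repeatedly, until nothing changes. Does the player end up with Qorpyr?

Yes

With Irdbry and Ionpax, Pyrsyl is earned (Rule 6).
With Irdbry and Pyrsyl, Qorpyr is earned (Rule 1).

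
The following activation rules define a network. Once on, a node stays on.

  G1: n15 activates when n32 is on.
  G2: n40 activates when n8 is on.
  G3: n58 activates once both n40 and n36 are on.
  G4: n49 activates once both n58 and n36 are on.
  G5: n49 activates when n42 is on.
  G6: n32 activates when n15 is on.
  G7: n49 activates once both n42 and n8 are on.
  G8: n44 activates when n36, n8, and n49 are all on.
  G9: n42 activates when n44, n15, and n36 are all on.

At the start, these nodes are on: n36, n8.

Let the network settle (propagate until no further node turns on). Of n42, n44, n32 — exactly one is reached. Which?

n8 is on, so n40 activates (G2).
G3: n40 and n36 on → n58 on.
n58 and n36 are on, so n49 activates (G4).
n36, n8, and n49 are on, so n44 activates (G8).
n42 would need n44, n15, and n36 (G9), but n15 never turns on. n32 would need n15 (G6), but n15 never turns on.

n44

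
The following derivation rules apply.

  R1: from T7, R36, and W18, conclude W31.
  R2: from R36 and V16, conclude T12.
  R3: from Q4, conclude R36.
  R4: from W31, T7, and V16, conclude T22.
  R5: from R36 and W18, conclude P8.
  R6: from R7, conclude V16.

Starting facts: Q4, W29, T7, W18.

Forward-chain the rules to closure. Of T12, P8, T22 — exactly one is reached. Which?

Q4 holds, so R36 follows (R3).
From R36 and W18, R5 gives P8.
T12 would need R36 and V16 (R2), but V16 is never established. T22 would need W31, T7, and V16 (R4), but V16 is never established.

P8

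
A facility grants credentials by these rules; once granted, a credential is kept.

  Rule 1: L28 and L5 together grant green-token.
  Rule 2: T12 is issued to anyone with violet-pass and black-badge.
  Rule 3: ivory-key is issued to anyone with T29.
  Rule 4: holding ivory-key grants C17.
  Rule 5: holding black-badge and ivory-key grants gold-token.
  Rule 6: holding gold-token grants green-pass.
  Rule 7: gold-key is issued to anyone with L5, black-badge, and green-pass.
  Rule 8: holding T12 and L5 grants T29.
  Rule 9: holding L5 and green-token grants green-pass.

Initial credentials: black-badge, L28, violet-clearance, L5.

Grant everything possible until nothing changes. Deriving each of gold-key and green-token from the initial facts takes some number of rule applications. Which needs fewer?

green-token

green-token: Holding L28 and L5 grants green-token (Rule 1). [1 rule application]
gold-key: Holding L28 and L5 grants green-token (Rule 1). Holding L5 and green-token grants green-pass (Rule 9). Holding L5, black-badge, and green-pass grants gold-key (Rule 7). [3 rule applications]
green-token needs fewer.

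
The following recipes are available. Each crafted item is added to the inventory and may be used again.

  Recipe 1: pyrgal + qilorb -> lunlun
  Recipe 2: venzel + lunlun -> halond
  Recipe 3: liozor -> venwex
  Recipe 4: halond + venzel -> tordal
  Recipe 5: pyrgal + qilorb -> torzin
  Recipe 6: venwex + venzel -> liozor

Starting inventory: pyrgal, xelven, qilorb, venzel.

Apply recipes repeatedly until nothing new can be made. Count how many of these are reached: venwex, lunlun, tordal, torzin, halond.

Using Recipe 1, pyrgal and qilorb make lunlun.
pyrgal + qilorb -> torzin (Recipe 5).
venzel + lunlun -> halond (Recipe 2).
Using Recipe 4, halond and venzel make tordal.
venwex would need liozor (Recipe 3), but liozor is never obtained.
lunlun: reached.
tordal: reached.
torzin: reached.
halond: reached.
Reached: lunlun, tordal, torzin, and halond — 4 of the 5.

4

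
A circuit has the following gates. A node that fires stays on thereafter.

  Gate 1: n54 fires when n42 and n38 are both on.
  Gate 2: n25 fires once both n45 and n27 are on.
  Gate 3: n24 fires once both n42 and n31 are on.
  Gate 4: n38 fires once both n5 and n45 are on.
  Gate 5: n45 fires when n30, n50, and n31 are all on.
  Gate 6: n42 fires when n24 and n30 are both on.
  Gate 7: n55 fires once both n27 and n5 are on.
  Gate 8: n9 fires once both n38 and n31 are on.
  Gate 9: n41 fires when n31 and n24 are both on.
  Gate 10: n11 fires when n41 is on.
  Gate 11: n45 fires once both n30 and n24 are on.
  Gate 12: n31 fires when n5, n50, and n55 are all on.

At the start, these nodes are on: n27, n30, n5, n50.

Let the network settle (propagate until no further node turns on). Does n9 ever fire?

Yes

n27 and n5 are on, so n55 fires (Gate 7).
n5, n50, and n55 are on, so n31 fires (Gate 12).
n30, n50, and n31 are on, so n45 fires (Gate 5).
n5 and n45 are on, so n38 fires (Gate 4).
Gate 8: n38 and n31 on → n9 on.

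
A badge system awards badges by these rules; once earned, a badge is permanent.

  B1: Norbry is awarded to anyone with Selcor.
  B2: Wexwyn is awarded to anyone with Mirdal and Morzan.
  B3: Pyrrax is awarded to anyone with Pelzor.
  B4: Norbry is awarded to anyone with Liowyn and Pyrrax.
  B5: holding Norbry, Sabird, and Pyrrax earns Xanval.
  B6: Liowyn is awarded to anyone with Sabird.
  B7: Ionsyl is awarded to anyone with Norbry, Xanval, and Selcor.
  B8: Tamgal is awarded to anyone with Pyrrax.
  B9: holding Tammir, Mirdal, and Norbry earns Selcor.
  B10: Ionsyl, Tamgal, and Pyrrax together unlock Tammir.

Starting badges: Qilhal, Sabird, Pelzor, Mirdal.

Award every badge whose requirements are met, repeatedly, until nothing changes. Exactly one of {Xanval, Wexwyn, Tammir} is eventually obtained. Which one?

Xanval

With Sabird, Liowyn is earned (B6).
With Pelzor, Pyrrax is earned (B3).
With Liowyn and Pyrrax, Norbry is earned (B4).
With Norbry, Sabird, and Pyrrax, Xanval is earned (B5).
Wexwyn would need Mirdal and Morzan (B2), but Morzan is never earned. Tammir would need Ionsyl, Tamgal, and Pyrrax (B10), but Ionsyl is never earned.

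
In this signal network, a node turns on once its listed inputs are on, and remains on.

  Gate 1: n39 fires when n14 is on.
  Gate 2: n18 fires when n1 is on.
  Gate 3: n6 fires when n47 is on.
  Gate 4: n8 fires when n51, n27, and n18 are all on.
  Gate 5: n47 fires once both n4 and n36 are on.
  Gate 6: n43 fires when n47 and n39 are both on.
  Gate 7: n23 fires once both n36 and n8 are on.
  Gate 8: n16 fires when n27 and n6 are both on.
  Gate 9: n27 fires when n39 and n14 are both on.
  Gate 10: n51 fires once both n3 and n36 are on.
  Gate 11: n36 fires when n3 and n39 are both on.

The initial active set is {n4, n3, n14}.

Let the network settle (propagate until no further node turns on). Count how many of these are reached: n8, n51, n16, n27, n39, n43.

Gate 1: n14 on → n39 on.
Gate 9: n39 and n14 on → n27 on.
Gate 11: n3 and n39 on → n36 on.
n3 and n36 are on, so n51 fires (Gate 10).
n4 and n36 are on, so n47 fires (Gate 5).
Gate 6: n47 and n39 on → n43 on.
Gate 3: n47 on → n6 on.
Gate 8: n27 and n6 on → n16 on.
n8 would need n51, n27, and n18 (Gate 4), but n18 never turns on.
n51: reached.
n16: reached.
n27: reached.
n39: reached.
n43: reached.
Reached: n51, n16, n27, n39, and n43 — 5 of the 6.

5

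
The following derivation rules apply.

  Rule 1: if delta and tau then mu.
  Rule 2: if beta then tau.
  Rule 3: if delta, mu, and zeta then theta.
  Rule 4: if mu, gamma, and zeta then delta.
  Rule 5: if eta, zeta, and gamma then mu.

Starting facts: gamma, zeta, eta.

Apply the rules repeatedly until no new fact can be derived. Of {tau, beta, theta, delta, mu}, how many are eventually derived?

eta, zeta, and gamma hold, so mu follows (Rule 5).
mu, gamma, and zeta hold, so delta follows (Rule 4).
From delta, mu, and zeta, Rule 3 gives theta.
tau would need beta (Rule 2), but beta is never established.
No rule produces beta, and it is not given.
theta: reached.
delta: reached.
mu: reached.
Reached: theta, delta, and mu — 3 of the 5.

3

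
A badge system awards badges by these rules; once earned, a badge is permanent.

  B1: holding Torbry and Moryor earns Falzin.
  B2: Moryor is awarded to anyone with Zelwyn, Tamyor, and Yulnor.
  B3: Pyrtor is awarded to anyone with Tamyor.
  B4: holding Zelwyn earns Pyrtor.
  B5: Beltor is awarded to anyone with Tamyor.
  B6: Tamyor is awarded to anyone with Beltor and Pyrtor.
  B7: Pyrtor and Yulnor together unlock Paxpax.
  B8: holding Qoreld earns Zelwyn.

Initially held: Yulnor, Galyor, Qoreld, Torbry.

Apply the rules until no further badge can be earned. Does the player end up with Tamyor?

Tamyor would need Beltor and Pyrtor (B6), but Beltor is never earned.

No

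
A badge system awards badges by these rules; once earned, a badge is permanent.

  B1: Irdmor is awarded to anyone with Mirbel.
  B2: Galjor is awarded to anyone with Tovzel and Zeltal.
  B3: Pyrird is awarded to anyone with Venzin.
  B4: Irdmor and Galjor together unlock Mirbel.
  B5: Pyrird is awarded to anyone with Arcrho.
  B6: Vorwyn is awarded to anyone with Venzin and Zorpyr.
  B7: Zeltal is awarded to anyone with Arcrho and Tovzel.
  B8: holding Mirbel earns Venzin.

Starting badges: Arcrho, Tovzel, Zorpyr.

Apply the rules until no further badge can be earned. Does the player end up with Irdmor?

Irdmor would need Mirbel (B1), but Mirbel is never earned.

No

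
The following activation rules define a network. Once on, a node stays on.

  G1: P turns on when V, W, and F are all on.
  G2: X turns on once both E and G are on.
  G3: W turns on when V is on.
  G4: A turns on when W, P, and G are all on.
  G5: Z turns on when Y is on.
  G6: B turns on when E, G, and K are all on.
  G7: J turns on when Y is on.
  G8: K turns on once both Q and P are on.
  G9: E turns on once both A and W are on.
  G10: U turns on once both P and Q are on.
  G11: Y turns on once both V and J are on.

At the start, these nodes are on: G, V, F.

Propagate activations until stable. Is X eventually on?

G3: V on → W on.
V, W, and F are on, so P turns on (G1).
G4: W, P, and G on → A on.
G9: A and W on → E on.
E and G are on, so X turns on (G2).

Yes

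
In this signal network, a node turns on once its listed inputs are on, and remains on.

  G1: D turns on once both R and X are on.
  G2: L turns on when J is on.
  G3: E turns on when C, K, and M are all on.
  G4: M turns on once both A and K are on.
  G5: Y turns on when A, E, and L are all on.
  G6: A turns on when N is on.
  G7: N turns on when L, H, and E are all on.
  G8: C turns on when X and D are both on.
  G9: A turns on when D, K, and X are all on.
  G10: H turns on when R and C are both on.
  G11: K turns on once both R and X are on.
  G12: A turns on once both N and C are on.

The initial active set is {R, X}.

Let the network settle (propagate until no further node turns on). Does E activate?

G11: R and X on → K on.
G1: R and X on → D on.
G8: X and D on → C on.
G9: D, K, and X on → A on.
A and K are on, so M turns on (G4).
C, K, and M are on, so E turns on (G3).

Yes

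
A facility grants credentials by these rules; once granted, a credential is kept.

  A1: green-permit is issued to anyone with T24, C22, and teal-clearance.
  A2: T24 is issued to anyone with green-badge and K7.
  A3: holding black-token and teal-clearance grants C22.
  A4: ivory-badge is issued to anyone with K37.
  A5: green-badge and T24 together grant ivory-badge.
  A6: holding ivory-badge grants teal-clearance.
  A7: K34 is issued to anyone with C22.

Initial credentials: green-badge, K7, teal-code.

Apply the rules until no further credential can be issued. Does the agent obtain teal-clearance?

Yes

Holding green-badge and K7 grants T24 (A2).
Holding green-badge and T24 grants ivory-badge (A5).
Holding ivory-badge grants teal-clearance (A6).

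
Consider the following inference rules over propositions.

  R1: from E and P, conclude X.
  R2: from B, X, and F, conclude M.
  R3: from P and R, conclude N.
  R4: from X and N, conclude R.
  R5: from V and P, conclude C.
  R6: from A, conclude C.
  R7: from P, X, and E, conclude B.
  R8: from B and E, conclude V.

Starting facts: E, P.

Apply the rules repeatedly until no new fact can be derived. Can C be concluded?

Yes

From E and P, R1 gives X.
P, X, and E hold, so B follows (R7).
From B and E, R8 gives V.
V and P hold, so C follows (R5).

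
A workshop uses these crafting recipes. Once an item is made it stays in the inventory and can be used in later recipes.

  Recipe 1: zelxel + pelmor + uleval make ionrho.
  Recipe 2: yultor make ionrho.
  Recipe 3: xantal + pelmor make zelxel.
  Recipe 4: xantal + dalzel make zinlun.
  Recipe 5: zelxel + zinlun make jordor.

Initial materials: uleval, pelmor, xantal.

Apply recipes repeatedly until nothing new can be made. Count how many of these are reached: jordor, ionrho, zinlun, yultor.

xantal + pelmor → zelxel (Recipe 3).
zelxel + pelmor + uleval → ionrho (Recipe 1).
jordor would need zelxel and zinlun (Recipe 5), but zinlun is never obtained.
ionrho: reached.
zinlun would need xantal and dalzel (Recipe 4), but dalzel is never obtained.
No rule produces yultor, and it is not given.
Reached: ionrho — 1 of the 4.

1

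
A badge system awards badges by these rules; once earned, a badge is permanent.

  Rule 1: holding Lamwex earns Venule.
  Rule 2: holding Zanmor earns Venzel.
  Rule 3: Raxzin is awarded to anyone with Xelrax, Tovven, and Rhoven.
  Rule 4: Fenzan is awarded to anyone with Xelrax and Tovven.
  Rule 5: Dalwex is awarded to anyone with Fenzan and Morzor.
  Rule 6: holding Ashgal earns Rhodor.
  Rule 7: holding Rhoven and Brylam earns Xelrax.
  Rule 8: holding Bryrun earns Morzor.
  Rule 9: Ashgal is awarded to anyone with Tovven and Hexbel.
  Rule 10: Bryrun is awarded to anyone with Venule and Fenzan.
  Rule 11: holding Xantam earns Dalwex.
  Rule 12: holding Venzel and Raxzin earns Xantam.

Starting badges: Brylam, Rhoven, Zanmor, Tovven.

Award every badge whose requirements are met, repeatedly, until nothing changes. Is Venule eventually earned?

No

Venule would need Lamwex (Rule 1), but Lamwex is never earned.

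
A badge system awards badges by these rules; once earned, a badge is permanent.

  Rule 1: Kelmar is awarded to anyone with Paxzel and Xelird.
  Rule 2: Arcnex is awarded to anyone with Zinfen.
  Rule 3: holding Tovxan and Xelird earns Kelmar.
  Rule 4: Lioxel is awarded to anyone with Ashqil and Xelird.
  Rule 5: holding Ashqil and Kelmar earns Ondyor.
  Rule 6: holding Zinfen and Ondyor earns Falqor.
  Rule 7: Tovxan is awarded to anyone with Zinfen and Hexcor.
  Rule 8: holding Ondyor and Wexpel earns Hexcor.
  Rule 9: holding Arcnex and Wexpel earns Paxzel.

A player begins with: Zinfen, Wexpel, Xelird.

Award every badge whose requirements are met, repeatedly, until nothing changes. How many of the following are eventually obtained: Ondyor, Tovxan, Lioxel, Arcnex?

1

With Zinfen, Arcnex is earned (Rule 2).
Ondyor would need Ashqil and Kelmar (Rule 5), but Ashqil is never earned.
Tovxan would need Zinfen and Hexcor (Rule 7), but Hexcor is never earned.
Lioxel would need Ashqil and Xelird (Rule 4), but Ashqil is never earned.
Arcnex: reached.
Reached: Arcnex — 1 of the 4.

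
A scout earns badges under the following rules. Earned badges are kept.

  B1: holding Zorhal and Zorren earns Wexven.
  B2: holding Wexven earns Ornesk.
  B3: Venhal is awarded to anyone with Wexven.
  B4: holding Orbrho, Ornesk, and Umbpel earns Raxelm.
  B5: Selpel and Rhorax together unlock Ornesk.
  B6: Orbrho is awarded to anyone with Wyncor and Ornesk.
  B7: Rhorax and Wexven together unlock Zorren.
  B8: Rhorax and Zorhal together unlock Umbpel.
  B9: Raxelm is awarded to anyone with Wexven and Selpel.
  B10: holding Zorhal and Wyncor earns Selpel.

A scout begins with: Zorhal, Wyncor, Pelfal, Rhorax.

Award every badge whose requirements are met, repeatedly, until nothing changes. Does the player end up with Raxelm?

Yes

With Rhorax and Zorhal, Umbpel is earned (B8).
With Zorhal and Wyncor, Selpel is earned (B10).
With Selpel and Rhorax, Ornesk is earned (B5).
With Wyncor and Ornesk, Orbrho is earned (B6).
With Orbrho, Ornesk, and Umbpel, Raxelm is earned (B4).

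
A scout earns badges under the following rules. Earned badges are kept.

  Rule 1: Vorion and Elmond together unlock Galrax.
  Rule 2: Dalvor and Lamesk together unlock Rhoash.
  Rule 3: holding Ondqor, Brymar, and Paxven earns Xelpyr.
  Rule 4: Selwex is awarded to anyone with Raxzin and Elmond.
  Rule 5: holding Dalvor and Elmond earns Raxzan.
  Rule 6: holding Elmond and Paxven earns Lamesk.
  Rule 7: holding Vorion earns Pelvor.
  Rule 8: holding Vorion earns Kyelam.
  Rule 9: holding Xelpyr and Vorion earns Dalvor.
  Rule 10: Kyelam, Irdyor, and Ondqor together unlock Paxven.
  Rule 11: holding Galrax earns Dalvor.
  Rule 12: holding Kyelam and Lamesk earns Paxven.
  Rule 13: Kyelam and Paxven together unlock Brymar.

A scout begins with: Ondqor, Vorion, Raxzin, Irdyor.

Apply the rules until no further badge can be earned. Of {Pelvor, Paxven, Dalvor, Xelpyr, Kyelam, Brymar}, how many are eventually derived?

6

With Vorion, Kyelam is earned (Rule 8).
With Vorion, Pelvor is earned (Rule 7).
With Kyelam, Irdyor, and Ondqor, Paxven is earned (Rule 10).
With Kyelam and Paxven, Brymar is earned (Rule 13).
With Ondqor, Brymar, and Paxven, Xelpyr is earned (Rule 3).
With Xelpyr and Vorion, Dalvor is earned (Rule 9).
Pelvor: reached.
Paxven: reached.
Dalvor: reached.
Xelpyr: reached.
Kyelam: reached.
Brymar: reached.
All 6 are reached.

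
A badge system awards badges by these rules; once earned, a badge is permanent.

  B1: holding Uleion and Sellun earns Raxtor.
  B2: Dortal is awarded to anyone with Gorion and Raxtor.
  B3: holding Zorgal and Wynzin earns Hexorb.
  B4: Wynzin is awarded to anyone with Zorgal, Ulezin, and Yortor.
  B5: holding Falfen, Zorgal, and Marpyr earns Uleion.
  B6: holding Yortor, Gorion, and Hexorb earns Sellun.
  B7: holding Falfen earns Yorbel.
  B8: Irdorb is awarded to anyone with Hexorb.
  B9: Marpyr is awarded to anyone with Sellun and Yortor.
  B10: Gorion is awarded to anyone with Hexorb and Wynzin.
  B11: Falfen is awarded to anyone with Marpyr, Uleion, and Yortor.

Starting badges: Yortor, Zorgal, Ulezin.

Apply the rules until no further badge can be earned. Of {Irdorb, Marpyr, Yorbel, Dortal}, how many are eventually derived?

2

With Zorgal, Ulezin, and Yortor, Wynzin is earned (B4).
With Zorgal and Wynzin, Hexorb is earned (B3).
With Hexorb, Irdorb is earned (B8).
With Hexorb and Wynzin, Gorion is earned (B10).
With Yortor, Gorion, and Hexorb, Sellun is earned (B6).
With Sellun and Yortor, Marpyr is earned (B9).
Irdorb: reached.
Marpyr: reached.
Yorbel would need Falfen (B7), but Falfen is never earned.
Dortal would need Gorion and Raxtor (B2), but Raxtor is never earned.
Reached: Irdorb and Marpyr — 2 of the 4.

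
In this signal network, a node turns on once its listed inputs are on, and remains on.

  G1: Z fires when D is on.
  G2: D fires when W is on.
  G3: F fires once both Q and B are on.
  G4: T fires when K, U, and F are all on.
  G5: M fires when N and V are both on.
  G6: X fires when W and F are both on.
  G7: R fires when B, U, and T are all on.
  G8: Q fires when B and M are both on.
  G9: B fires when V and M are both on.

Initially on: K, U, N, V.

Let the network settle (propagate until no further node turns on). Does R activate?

G5: N and V on → M on.
V and M are on, so B fires (G9).
B and M are on, so Q fires (G8).
G3: Q and B on → F on.
K, U, and F are on, so T fires (G4).
G7: B, U, and T on → R on.

Yes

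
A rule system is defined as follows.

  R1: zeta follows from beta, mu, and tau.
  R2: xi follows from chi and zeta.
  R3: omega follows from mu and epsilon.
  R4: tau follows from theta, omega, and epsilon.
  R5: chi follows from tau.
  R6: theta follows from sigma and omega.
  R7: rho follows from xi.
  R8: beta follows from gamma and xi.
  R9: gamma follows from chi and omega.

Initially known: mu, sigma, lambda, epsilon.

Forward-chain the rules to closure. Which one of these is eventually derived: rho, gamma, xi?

gamma

From mu and epsilon, R3 gives omega.
From sigma and omega, R6 gives theta.
From theta, omega, and epsilon, R4 gives tau.
From tau, R5 gives chi.
chi and omega hold, so gamma follows (R9).
xi would need chi and zeta (R2), but zeta is never established. rho would need xi (R7), but xi is never established.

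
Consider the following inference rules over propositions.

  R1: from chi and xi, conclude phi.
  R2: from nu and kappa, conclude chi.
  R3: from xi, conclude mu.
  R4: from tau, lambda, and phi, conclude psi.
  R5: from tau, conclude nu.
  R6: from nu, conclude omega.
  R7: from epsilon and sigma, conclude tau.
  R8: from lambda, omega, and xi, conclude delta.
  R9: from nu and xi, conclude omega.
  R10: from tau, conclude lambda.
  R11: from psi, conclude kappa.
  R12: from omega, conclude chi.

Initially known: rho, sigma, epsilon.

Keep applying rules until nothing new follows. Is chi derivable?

epsilon and sigma hold, so tau follows (R7).
tau holds, so nu follows (R5).
From nu, R6 gives omega.
omega holds, so chi follows (R12).

Yes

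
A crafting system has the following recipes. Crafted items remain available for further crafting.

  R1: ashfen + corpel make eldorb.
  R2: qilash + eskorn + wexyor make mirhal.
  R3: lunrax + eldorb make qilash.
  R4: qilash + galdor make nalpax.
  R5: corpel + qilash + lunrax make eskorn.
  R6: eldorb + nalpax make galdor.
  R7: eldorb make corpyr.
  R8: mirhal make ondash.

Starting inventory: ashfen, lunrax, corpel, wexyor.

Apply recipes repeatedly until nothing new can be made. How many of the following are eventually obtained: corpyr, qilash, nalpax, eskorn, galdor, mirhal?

4

ashfen + corpel → eldorb (R1).
Using R3, lunrax and eldorb make qilash.
Using R7, eldorb makes corpyr.
corpel + qilash + lunrax → eskorn (R5).
Using R2, qilash, eskorn, and wexyor make mirhal.
corpyr: reached.
qilash: reached.
nalpax would need qilash and galdor (R4), but galdor is never obtained.
eskorn: reached.
galdor would need eldorb and nalpax (R6), but nalpax is never obtained.
mirhal: reached.
Reached: corpyr, qilash, eskorn, and mirhal — 4 of the 6.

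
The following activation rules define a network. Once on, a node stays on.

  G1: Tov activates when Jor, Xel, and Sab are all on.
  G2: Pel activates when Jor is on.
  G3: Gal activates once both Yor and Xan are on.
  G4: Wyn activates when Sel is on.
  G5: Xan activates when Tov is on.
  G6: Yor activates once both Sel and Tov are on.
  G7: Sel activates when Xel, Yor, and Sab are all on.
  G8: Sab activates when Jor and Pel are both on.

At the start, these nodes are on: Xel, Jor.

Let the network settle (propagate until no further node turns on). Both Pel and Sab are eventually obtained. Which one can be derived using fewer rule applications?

Pel

Pel: G2: Jor on → Pel on. [1 rule application]
Sab: Jor is on, so Pel activates (G2). G8: Jor and Pel on → Sab on. [2 rule applications]
Pel needs fewer.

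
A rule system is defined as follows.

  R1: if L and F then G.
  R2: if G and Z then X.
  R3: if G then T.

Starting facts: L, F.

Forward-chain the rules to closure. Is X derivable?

No

X would need G and Z (R2), but Z is never established.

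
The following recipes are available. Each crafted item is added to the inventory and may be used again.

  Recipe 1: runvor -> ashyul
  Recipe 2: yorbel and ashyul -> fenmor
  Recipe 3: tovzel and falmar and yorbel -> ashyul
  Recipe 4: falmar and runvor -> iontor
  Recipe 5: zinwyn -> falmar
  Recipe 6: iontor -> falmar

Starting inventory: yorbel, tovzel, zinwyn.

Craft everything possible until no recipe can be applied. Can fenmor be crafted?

Yes

Using Recipe 5, zinwyn makes falmar.
Using Recipe 3, tovzel, falmar, and yorbel make ashyul.
yorbel and ashyul -> fenmor (Recipe 2).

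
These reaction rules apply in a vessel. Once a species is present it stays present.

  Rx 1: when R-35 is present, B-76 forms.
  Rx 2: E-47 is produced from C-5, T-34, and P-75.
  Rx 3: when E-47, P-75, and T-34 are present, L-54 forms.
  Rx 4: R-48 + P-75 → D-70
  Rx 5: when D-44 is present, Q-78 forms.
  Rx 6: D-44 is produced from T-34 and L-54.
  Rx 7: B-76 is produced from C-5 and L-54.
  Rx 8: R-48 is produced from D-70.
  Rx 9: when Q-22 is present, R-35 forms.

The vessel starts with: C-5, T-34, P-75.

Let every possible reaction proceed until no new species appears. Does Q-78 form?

Yes

C-5, T-34, and P-75 present → E-47 forms (Rx 2).
E-47, P-75, and T-34 present → L-54 forms (Rx 3).
T-34 and L-54 present → D-44 forms (Rx 6).
D-44 present → Q-78 forms (Rx 5).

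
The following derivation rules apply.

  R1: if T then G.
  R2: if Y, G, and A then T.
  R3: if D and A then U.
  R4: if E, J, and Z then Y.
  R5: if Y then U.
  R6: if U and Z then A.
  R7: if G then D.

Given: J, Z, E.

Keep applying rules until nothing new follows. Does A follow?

From E, J, and Z, R4 gives Y.
Y holds, so U follows (R5).
From U and Z, R6 gives A.

Yes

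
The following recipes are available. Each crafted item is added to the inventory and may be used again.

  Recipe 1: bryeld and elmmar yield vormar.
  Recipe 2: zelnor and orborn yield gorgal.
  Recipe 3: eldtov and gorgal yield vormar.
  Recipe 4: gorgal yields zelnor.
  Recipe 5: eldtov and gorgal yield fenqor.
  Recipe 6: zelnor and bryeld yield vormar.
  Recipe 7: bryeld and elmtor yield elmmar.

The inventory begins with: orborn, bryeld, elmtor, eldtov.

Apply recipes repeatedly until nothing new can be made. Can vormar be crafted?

Yes

bryeld and elmtor → elmmar (Recipe 7).
Using Recipe 1, bryeld and elmmar make vormar.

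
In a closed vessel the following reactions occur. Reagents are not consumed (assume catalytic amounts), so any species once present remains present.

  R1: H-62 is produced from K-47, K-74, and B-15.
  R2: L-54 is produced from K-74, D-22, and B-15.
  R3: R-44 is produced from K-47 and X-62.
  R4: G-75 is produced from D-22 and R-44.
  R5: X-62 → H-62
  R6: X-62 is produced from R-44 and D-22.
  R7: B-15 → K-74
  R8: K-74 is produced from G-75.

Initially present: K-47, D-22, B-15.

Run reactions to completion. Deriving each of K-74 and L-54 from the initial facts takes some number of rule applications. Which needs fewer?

K-74

K-74: B-15 present → K-74 forms (R7). [1 rule application]
L-54: B-15 present → K-74 forms (R7). K-74, D-22, and B-15 present → L-54 forms (R2). [2 rule applications]
K-74 needs fewer.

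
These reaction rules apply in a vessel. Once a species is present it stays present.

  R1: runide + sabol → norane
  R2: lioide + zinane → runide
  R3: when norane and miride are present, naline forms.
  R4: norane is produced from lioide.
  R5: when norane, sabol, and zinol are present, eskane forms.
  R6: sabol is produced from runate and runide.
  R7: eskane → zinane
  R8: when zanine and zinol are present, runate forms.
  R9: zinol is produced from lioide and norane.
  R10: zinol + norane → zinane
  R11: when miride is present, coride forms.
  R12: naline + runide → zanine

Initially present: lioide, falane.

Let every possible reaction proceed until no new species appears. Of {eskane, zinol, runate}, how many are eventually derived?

1

lioide present → norane forms (R4).
lioide and norane present → zinol forms (R9).
eskane would need norane, sabol, and zinol (R5), but sabol never forms.
zinol: reached.
runate would need zanine and zinol (R8), but zanine never forms.
Reached: zinol — 1 of the 3.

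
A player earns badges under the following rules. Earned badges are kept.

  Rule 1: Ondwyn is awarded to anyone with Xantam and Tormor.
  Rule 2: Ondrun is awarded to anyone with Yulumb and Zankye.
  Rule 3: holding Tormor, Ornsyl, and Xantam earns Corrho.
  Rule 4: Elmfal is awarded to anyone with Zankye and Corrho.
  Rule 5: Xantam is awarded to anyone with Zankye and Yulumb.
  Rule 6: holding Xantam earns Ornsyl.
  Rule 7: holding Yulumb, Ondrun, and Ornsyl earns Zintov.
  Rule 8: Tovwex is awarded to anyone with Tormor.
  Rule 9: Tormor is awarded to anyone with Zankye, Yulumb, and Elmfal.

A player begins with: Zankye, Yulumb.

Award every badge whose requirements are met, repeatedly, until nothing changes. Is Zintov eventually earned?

Yes

With Zankye and Yulumb, Xantam is earned (Rule 5).
With Yulumb and Zankye, Ondrun is earned (Rule 2).
With Xantam, Ornsyl is earned (Rule 6).
With Yulumb, Ondrun, and Ornsyl, Zintov is earned (Rule 7).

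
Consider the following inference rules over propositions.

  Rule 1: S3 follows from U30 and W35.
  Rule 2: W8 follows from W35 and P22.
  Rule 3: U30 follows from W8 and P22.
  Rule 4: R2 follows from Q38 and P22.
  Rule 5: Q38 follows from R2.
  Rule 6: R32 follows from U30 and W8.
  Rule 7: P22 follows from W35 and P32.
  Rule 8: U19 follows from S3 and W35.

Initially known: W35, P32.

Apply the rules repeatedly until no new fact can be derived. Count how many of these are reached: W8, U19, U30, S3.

4

From W35 and P32, Rule 7 gives P22.
From W35 and P22, Rule 2 gives W8.
W8 and P22 hold, so U30 follows (Rule 3).
From U30 and W35, Rule 1 gives S3.
S3 and W35 hold, so U19 follows (Rule 8).
W8: reached.
U19: reached.
U30: reached.
S3: reached.
All 4 are reached.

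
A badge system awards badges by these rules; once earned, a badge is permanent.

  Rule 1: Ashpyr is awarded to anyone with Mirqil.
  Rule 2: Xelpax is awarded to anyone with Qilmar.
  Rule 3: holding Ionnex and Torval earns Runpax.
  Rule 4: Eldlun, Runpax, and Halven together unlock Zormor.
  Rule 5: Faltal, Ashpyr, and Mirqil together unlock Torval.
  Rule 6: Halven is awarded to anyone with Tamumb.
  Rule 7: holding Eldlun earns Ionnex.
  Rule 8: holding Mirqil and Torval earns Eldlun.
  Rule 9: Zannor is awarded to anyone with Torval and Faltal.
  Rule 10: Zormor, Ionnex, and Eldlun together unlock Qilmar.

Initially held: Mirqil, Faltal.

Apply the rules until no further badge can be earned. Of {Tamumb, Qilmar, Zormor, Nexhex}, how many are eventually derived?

No rule produces Tamumb, and it is not given.
Qilmar would need Zormor, Ionnex, and Eldlun (Rule 10), but Zormor is never earned.
Zormor would need Eldlun, Runpax, and Halven (Rule 4), but Halven is never earned.
No rule produces Nexhex, and it is not given.
None of the 4 are reached.

0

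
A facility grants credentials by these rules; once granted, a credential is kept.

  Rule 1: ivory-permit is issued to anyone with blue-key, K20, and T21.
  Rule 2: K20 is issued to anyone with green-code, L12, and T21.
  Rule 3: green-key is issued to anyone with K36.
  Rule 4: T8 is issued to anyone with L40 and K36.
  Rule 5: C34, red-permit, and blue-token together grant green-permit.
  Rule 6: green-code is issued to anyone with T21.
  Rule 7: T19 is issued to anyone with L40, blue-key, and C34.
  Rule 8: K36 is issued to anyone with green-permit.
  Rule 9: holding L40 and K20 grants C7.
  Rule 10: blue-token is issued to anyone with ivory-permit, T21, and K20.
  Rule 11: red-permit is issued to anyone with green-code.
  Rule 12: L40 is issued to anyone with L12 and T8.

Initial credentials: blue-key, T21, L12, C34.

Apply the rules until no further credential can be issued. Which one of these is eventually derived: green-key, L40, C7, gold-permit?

green-key

Holding T21 grants green-code (Rule 6).
Holding green-code grants red-permit (Rule 11).
Holding green-code, L12, and T21 grants K20 (Rule 2).
Holding blue-key, K20, and T21 grants ivory-permit (Rule 1).
Holding ivory-permit, T21, and K20 grants blue-token (Rule 10).
Holding C34, red-permit, and blue-token grants green-permit (Rule 5).
Holding green-permit grants K36 (Rule 8).
Holding K36 grants green-key (Rule 3).
C7 would need L40 and K20 (Rule 9), but L40 is never granted. No rule produces gold-permit, and it is not given. L40 would need L12 and T8 (Rule 12), but T8 is never granted.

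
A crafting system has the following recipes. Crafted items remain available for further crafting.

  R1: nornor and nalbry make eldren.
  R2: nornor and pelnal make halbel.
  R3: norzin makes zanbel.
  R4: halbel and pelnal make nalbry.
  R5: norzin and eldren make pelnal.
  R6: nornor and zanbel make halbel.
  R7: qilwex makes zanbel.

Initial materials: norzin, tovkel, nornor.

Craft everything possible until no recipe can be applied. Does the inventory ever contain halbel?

norzin → zanbel (R3).
Using R6, nornor and zanbel make halbel.

Yes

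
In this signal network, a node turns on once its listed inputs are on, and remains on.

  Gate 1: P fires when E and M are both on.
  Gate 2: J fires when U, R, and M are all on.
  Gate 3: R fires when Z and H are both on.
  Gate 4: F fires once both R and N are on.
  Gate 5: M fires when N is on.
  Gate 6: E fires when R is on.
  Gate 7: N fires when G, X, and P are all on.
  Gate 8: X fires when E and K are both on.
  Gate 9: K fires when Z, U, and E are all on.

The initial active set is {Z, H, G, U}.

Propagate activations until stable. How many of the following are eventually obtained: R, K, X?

3

Z and H are on, so R fires (Gate 3).
R is on, so E fires (Gate 6).
Z, U, and E are on, so K fires (Gate 9).
E and K are on, so X fires (Gate 8).
R: reached.
K: reached.
X: reached.
All 3 are reached.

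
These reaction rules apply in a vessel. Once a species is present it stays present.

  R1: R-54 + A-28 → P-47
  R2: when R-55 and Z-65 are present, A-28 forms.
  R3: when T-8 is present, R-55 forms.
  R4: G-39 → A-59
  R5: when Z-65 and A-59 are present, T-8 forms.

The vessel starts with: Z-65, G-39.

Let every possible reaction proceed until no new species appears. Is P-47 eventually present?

P-47 would need R-54 and A-28 (R1), but R-54 never forms.

No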